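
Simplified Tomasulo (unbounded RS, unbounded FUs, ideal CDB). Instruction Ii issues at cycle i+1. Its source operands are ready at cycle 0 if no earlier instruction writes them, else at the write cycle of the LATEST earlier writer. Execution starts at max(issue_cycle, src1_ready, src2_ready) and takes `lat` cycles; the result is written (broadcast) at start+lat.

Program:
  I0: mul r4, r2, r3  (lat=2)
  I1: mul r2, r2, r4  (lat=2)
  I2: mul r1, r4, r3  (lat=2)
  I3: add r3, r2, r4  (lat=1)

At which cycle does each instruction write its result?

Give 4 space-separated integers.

I0 mul r4: issue@1 deps=(None,None) exec_start@1 write@3
I1 mul r2: issue@2 deps=(None,0) exec_start@3 write@5
I2 mul r1: issue@3 deps=(0,None) exec_start@3 write@5
I3 add r3: issue@4 deps=(1,0) exec_start@5 write@6

Answer: 3 5 5 6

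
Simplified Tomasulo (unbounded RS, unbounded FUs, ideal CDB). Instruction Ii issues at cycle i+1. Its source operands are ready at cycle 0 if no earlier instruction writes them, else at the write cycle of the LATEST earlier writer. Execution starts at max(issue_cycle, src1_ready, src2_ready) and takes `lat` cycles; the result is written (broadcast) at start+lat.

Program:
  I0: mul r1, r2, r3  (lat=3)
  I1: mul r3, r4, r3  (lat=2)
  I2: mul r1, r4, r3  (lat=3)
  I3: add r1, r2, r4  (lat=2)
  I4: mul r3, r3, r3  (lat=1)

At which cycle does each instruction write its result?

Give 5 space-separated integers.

I0 mul r1: issue@1 deps=(None,None) exec_start@1 write@4
I1 mul r3: issue@2 deps=(None,None) exec_start@2 write@4
I2 mul r1: issue@3 deps=(None,1) exec_start@4 write@7
I3 add r1: issue@4 deps=(None,None) exec_start@4 write@6
I4 mul r3: issue@5 deps=(1,1) exec_start@5 write@6

Answer: 4 4 7 6 6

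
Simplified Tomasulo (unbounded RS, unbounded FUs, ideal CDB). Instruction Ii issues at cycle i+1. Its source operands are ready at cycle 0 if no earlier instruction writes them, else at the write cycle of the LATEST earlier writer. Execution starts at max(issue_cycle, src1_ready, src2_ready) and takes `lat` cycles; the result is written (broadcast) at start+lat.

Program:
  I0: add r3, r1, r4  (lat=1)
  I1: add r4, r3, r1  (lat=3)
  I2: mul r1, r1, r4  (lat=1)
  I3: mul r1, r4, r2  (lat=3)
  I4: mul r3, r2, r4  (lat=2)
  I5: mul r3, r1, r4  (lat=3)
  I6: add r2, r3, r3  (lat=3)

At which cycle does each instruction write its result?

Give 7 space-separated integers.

I0 add r3: issue@1 deps=(None,None) exec_start@1 write@2
I1 add r4: issue@2 deps=(0,None) exec_start@2 write@5
I2 mul r1: issue@3 deps=(None,1) exec_start@5 write@6
I3 mul r1: issue@4 deps=(1,None) exec_start@5 write@8
I4 mul r3: issue@5 deps=(None,1) exec_start@5 write@7
I5 mul r3: issue@6 deps=(3,1) exec_start@8 write@11
I6 add r2: issue@7 deps=(5,5) exec_start@11 write@14

Answer: 2 5 6 8 7 11 14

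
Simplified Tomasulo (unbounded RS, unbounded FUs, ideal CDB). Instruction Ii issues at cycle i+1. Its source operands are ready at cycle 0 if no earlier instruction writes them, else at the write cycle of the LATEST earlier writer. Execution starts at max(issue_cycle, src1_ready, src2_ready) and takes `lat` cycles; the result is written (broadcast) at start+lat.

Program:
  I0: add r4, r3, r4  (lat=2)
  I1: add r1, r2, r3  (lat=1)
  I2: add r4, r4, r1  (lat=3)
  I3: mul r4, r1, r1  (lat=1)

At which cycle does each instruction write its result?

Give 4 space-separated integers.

I0 add r4: issue@1 deps=(None,None) exec_start@1 write@3
I1 add r1: issue@2 deps=(None,None) exec_start@2 write@3
I2 add r4: issue@3 deps=(0,1) exec_start@3 write@6
I3 mul r4: issue@4 deps=(1,1) exec_start@4 write@5

Answer: 3 3 6 5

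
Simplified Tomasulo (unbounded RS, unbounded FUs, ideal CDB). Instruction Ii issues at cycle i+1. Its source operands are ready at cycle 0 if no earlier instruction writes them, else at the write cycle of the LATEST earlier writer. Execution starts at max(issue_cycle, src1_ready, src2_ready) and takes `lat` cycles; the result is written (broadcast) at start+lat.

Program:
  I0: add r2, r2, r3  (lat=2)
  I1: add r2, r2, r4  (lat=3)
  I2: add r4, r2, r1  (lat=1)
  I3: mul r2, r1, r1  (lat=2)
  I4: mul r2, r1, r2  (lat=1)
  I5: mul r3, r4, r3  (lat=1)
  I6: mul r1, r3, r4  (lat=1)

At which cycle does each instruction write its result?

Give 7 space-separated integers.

Answer: 3 6 7 6 7 8 9

Derivation:
I0 add r2: issue@1 deps=(None,None) exec_start@1 write@3
I1 add r2: issue@2 deps=(0,None) exec_start@3 write@6
I2 add r4: issue@3 deps=(1,None) exec_start@6 write@7
I3 mul r2: issue@4 deps=(None,None) exec_start@4 write@6
I4 mul r2: issue@5 deps=(None,3) exec_start@6 write@7
I5 mul r3: issue@6 deps=(2,None) exec_start@7 write@8
I6 mul r1: issue@7 deps=(5,2) exec_start@8 write@9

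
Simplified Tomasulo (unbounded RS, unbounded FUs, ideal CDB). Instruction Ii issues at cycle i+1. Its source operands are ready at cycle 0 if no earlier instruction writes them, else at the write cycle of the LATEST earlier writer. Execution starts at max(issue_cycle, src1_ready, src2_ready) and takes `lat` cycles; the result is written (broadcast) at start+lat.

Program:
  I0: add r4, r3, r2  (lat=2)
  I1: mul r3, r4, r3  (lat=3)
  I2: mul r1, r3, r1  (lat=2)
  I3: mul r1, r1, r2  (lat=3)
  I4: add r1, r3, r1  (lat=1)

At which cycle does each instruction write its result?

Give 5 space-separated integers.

Answer: 3 6 8 11 12

Derivation:
I0 add r4: issue@1 deps=(None,None) exec_start@1 write@3
I1 mul r3: issue@2 deps=(0,None) exec_start@3 write@6
I2 mul r1: issue@3 deps=(1,None) exec_start@6 write@8
I3 mul r1: issue@4 deps=(2,None) exec_start@8 write@11
I4 add r1: issue@5 deps=(1,3) exec_start@11 write@12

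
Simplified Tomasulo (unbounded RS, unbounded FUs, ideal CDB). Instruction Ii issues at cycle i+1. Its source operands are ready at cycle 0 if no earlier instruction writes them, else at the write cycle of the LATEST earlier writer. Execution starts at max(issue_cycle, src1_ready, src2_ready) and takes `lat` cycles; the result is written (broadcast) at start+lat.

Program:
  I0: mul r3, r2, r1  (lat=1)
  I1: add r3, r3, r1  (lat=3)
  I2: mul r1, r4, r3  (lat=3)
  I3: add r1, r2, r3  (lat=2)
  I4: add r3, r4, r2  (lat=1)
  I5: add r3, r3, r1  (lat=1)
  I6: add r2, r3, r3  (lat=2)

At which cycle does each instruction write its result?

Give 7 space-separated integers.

Answer: 2 5 8 7 6 8 10

Derivation:
I0 mul r3: issue@1 deps=(None,None) exec_start@1 write@2
I1 add r3: issue@2 deps=(0,None) exec_start@2 write@5
I2 mul r1: issue@3 deps=(None,1) exec_start@5 write@8
I3 add r1: issue@4 deps=(None,1) exec_start@5 write@7
I4 add r3: issue@5 deps=(None,None) exec_start@5 write@6
I5 add r3: issue@6 deps=(4,3) exec_start@7 write@8
I6 add r2: issue@7 deps=(5,5) exec_start@8 write@10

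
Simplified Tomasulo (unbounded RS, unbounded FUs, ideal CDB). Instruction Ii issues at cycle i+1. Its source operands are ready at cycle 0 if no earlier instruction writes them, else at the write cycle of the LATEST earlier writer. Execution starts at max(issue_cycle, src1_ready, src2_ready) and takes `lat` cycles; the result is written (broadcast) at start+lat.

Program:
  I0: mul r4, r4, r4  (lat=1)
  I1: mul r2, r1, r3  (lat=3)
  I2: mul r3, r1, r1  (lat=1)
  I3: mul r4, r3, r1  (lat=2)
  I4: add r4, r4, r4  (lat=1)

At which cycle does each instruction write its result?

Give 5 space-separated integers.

Answer: 2 5 4 6 7

Derivation:
I0 mul r4: issue@1 deps=(None,None) exec_start@1 write@2
I1 mul r2: issue@2 deps=(None,None) exec_start@2 write@5
I2 mul r3: issue@3 deps=(None,None) exec_start@3 write@4
I3 mul r4: issue@4 deps=(2,None) exec_start@4 write@6
I4 add r4: issue@5 deps=(3,3) exec_start@6 write@7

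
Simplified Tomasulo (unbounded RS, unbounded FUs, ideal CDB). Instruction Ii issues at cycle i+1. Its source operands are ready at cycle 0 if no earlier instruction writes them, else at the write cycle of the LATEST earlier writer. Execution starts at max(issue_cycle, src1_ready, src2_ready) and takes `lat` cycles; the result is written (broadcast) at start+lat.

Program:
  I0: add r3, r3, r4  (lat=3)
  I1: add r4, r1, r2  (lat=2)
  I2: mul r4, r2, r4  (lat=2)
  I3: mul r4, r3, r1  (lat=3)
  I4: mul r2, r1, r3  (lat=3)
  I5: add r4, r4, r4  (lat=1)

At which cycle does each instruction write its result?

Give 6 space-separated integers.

Answer: 4 4 6 7 8 8

Derivation:
I0 add r3: issue@1 deps=(None,None) exec_start@1 write@4
I1 add r4: issue@2 deps=(None,None) exec_start@2 write@4
I2 mul r4: issue@3 deps=(None,1) exec_start@4 write@6
I3 mul r4: issue@4 deps=(0,None) exec_start@4 write@7
I4 mul r2: issue@5 deps=(None,0) exec_start@5 write@8
I5 add r4: issue@6 deps=(3,3) exec_start@7 write@8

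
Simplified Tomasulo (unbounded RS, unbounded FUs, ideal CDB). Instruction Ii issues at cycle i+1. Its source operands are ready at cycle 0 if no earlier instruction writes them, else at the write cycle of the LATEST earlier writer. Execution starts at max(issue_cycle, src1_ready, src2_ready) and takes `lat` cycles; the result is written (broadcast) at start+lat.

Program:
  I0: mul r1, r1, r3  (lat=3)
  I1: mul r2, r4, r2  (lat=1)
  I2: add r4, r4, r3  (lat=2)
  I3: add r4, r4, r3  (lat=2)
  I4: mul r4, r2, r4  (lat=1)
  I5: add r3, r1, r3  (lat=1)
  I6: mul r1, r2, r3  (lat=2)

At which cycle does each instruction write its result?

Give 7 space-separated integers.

I0 mul r1: issue@1 deps=(None,None) exec_start@1 write@4
I1 mul r2: issue@2 deps=(None,None) exec_start@2 write@3
I2 add r4: issue@3 deps=(None,None) exec_start@3 write@5
I3 add r4: issue@4 deps=(2,None) exec_start@5 write@7
I4 mul r4: issue@5 deps=(1,3) exec_start@7 write@8
I5 add r3: issue@6 deps=(0,None) exec_start@6 write@7
I6 mul r1: issue@7 deps=(1,5) exec_start@7 write@9

Answer: 4 3 5 7 8 7 9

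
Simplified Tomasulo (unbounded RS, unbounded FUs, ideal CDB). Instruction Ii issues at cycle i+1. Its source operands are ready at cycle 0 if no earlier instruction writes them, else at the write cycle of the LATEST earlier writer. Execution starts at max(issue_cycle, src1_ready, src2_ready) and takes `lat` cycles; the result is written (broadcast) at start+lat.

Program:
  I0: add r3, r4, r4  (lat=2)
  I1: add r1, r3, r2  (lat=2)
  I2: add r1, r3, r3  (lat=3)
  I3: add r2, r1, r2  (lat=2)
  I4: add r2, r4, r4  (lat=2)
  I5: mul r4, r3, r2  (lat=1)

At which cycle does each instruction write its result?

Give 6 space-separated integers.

I0 add r3: issue@1 deps=(None,None) exec_start@1 write@3
I1 add r1: issue@2 deps=(0,None) exec_start@3 write@5
I2 add r1: issue@3 deps=(0,0) exec_start@3 write@6
I3 add r2: issue@4 deps=(2,None) exec_start@6 write@8
I4 add r2: issue@5 deps=(None,None) exec_start@5 write@7
I5 mul r4: issue@6 deps=(0,4) exec_start@7 write@8

Answer: 3 5 6 8 7 8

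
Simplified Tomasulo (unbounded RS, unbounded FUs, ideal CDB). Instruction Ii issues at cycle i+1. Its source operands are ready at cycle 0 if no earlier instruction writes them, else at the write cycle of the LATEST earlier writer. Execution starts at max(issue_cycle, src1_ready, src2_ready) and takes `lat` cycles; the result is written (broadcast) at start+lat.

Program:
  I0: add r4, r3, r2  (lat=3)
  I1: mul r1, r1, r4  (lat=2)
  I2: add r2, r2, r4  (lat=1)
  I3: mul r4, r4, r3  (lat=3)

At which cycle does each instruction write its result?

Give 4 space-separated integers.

Answer: 4 6 5 7

Derivation:
I0 add r4: issue@1 deps=(None,None) exec_start@1 write@4
I1 mul r1: issue@2 deps=(None,0) exec_start@4 write@6
I2 add r2: issue@3 deps=(None,0) exec_start@4 write@5
I3 mul r4: issue@4 deps=(0,None) exec_start@4 write@7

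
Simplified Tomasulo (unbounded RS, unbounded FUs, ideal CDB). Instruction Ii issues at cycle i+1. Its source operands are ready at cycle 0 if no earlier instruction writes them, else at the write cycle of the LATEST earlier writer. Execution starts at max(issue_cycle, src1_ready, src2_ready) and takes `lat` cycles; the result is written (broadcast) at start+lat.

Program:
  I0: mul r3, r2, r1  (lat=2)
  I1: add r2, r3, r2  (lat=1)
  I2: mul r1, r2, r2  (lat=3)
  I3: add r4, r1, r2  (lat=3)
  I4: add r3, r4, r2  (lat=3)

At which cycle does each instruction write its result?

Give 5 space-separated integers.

I0 mul r3: issue@1 deps=(None,None) exec_start@1 write@3
I1 add r2: issue@2 deps=(0,None) exec_start@3 write@4
I2 mul r1: issue@3 deps=(1,1) exec_start@4 write@7
I3 add r4: issue@4 deps=(2,1) exec_start@7 write@10
I4 add r3: issue@5 deps=(3,1) exec_start@10 write@13

Answer: 3 4 7 10 13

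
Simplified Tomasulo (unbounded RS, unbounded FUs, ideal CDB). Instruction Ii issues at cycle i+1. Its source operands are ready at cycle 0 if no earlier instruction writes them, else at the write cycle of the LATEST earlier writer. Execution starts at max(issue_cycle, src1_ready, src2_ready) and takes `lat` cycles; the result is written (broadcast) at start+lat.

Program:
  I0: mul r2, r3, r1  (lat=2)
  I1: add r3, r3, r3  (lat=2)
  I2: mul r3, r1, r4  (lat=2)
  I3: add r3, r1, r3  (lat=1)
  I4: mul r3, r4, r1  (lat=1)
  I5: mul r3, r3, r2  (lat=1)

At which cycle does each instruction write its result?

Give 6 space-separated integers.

I0 mul r2: issue@1 deps=(None,None) exec_start@1 write@3
I1 add r3: issue@2 deps=(None,None) exec_start@2 write@4
I2 mul r3: issue@3 deps=(None,None) exec_start@3 write@5
I3 add r3: issue@4 deps=(None,2) exec_start@5 write@6
I4 mul r3: issue@5 deps=(None,None) exec_start@5 write@6
I5 mul r3: issue@6 deps=(4,0) exec_start@6 write@7

Answer: 3 4 5 6 6 7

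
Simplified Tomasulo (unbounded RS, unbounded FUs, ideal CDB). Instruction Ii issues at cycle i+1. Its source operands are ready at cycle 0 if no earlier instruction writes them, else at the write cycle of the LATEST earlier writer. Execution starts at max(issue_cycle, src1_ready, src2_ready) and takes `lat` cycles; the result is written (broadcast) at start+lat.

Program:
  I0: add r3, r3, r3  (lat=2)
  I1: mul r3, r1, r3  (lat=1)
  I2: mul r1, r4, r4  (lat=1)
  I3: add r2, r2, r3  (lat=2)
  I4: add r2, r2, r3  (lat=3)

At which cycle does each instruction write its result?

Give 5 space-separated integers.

I0 add r3: issue@1 deps=(None,None) exec_start@1 write@3
I1 mul r3: issue@2 deps=(None,0) exec_start@3 write@4
I2 mul r1: issue@3 deps=(None,None) exec_start@3 write@4
I3 add r2: issue@4 deps=(None,1) exec_start@4 write@6
I4 add r2: issue@5 deps=(3,1) exec_start@6 write@9

Answer: 3 4 4 6 9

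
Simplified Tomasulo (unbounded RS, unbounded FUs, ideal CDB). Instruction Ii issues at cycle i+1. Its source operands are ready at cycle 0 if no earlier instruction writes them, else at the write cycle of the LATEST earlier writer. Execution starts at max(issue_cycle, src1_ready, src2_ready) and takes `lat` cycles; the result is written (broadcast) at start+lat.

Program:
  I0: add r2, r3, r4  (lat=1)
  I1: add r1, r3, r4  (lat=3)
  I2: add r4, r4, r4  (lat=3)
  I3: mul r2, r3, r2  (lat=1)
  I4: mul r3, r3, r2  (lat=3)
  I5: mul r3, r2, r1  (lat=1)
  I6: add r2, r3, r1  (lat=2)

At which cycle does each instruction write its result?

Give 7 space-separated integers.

Answer: 2 5 6 5 8 7 9

Derivation:
I0 add r2: issue@1 deps=(None,None) exec_start@1 write@2
I1 add r1: issue@2 deps=(None,None) exec_start@2 write@5
I2 add r4: issue@3 deps=(None,None) exec_start@3 write@6
I3 mul r2: issue@4 deps=(None,0) exec_start@4 write@5
I4 mul r3: issue@5 deps=(None,3) exec_start@5 write@8
I5 mul r3: issue@6 deps=(3,1) exec_start@6 write@7
I6 add r2: issue@7 deps=(5,1) exec_start@7 write@9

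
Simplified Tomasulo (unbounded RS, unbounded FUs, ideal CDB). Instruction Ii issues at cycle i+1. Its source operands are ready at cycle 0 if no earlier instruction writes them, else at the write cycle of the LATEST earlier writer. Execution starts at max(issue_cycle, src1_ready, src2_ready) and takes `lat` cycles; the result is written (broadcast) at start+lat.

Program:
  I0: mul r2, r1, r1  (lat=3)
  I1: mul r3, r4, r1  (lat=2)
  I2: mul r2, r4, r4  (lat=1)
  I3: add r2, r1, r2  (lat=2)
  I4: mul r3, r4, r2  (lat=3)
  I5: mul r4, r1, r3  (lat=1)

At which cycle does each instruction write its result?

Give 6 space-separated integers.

Answer: 4 4 4 6 9 10

Derivation:
I0 mul r2: issue@1 deps=(None,None) exec_start@1 write@4
I1 mul r3: issue@2 deps=(None,None) exec_start@2 write@4
I2 mul r2: issue@3 deps=(None,None) exec_start@3 write@4
I3 add r2: issue@4 deps=(None,2) exec_start@4 write@6
I4 mul r3: issue@5 deps=(None,3) exec_start@6 write@9
I5 mul r4: issue@6 deps=(None,4) exec_start@9 write@10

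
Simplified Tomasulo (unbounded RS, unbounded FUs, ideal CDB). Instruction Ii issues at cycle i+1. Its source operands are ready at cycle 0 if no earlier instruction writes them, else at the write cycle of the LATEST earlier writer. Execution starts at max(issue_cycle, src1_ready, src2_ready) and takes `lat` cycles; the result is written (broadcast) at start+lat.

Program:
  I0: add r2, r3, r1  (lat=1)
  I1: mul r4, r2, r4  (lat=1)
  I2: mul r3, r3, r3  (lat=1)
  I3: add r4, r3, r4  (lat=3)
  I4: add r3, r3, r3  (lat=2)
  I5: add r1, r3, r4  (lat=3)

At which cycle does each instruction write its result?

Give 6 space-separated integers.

Answer: 2 3 4 7 7 10

Derivation:
I0 add r2: issue@1 deps=(None,None) exec_start@1 write@2
I1 mul r4: issue@2 deps=(0,None) exec_start@2 write@3
I2 mul r3: issue@3 deps=(None,None) exec_start@3 write@4
I3 add r4: issue@4 deps=(2,1) exec_start@4 write@7
I4 add r3: issue@5 deps=(2,2) exec_start@5 write@7
I5 add r1: issue@6 deps=(4,3) exec_start@7 write@10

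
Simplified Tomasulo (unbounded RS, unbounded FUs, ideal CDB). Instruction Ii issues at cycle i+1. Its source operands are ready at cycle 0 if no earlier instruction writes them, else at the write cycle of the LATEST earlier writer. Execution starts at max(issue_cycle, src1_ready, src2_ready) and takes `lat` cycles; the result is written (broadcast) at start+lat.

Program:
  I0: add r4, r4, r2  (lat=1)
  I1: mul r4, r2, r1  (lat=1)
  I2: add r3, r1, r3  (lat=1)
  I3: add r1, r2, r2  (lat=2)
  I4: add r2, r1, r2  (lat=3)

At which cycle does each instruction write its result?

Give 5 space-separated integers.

Answer: 2 3 4 6 9

Derivation:
I0 add r4: issue@1 deps=(None,None) exec_start@1 write@2
I1 mul r4: issue@2 deps=(None,None) exec_start@2 write@3
I2 add r3: issue@3 deps=(None,None) exec_start@3 write@4
I3 add r1: issue@4 deps=(None,None) exec_start@4 write@6
I4 add r2: issue@5 deps=(3,None) exec_start@6 write@9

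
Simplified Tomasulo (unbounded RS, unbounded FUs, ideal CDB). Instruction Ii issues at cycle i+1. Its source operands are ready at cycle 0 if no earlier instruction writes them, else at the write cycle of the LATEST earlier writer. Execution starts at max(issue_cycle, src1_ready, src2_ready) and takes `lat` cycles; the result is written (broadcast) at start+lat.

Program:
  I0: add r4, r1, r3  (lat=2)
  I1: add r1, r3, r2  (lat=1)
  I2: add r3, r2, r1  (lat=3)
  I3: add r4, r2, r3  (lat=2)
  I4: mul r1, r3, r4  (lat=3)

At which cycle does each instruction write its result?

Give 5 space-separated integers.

I0 add r4: issue@1 deps=(None,None) exec_start@1 write@3
I1 add r1: issue@2 deps=(None,None) exec_start@2 write@3
I2 add r3: issue@3 deps=(None,1) exec_start@3 write@6
I3 add r4: issue@4 deps=(None,2) exec_start@6 write@8
I4 mul r1: issue@5 deps=(2,3) exec_start@8 write@11

Answer: 3 3 6 8 11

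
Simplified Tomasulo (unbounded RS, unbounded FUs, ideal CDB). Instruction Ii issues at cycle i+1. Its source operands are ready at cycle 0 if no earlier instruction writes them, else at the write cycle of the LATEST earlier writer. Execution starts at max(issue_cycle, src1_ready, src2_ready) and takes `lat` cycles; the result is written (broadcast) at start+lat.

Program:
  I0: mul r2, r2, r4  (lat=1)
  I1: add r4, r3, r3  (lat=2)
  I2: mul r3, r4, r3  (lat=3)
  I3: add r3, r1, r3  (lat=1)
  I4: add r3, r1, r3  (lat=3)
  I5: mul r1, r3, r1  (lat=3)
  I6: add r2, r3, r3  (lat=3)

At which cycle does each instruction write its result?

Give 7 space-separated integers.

Answer: 2 4 7 8 11 14 14

Derivation:
I0 mul r2: issue@1 deps=(None,None) exec_start@1 write@2
I1 add r4: issue@2 deps=(None,None) exec_start@2 write@4
I2 mul r3: issue@3 deps=(1,None) exec_start@4 write@7
I3 add r3: issue@4 deps=(None,2) exec_start@7 write@8
I4 add r3: issue@5 deps=(None,3) exec_start@8 write@11
I5 mul r1: issue@6 deps=(4,None) exec_start@11 write@14
I6 add r2: issue@7 deps=(4,4) exec_start@11 write@14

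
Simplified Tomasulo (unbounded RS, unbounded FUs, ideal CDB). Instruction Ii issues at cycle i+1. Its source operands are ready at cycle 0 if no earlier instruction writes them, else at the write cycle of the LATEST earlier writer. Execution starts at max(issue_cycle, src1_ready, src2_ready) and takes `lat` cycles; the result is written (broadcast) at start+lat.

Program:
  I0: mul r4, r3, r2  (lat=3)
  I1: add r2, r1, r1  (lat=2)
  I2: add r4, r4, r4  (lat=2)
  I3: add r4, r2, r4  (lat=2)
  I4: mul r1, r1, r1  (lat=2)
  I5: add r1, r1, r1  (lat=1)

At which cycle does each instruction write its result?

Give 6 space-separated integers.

Answer: 4 4 6 8 7 8

Derivation:
I0 mul r4: issue@1 deps=(None,None) exec_start@1 write@4
I1 add r2: issue@2 deps=(None,None) exec_start@2 write@4
I2 add r4: issue@3 deps=(0,0) exec_start@4 write@6
I3 add r4: issue@4 deps=(1,2) exec_start@6 write@8
I4 mul r1: issue@5 deps=(None,None) exec_start@5 write@7
I5 add r1: issue@6 deps=(4,4) exec_start@7 write@8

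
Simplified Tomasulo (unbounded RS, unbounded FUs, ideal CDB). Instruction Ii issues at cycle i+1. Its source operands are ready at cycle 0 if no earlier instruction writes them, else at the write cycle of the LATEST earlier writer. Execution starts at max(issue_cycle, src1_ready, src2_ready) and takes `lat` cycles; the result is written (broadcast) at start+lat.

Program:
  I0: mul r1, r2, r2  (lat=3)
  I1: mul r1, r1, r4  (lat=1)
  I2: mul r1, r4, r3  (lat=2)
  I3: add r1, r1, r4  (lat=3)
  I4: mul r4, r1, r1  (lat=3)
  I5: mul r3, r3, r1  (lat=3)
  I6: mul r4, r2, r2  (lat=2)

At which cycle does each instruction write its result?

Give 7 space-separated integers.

Answer: 4 5 5 8 11 11 9

Derivation:
I0 mul r1: issue@1 deps=(None,None) exec_start@1 write@4
I1 mul r1: issue@2 deps=(0,None) exec_start@4 write@5
I2 mul r1: issue@3 deps=(None,None) exec_start@3 write@5
I3 add r1: issue@4 deps=(2,None) exec_start@5 write@8
I4 mul r4: issue@5 deps=(3,3) exec_start@8 write@11
I5 mul r3: issue@6 deps=(None,3) exec_start@8 write@11
I6 mul r4: issue@7 deps=(None,None) exec_start@7 write@9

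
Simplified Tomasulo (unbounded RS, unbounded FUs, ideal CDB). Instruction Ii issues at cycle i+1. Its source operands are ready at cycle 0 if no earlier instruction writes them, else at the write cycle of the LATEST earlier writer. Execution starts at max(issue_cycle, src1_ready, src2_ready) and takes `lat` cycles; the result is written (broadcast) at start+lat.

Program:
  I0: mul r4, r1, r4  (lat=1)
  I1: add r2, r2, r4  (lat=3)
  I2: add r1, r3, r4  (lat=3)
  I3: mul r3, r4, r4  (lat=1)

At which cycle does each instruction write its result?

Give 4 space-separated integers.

Answer: 2 5 6 5

Derivation:
I0 mul r4: issue@1 deps=(None,None) exec_start@1 write@2
I1 add r2: issue@2 deps=(None,0) exec_start@2 write@5
I2 add r1: issue@3 deps=(None,0) exec_start@3 write@6
I3 mul r3: issue@4 deps=(0,0) exec_start@4 write@5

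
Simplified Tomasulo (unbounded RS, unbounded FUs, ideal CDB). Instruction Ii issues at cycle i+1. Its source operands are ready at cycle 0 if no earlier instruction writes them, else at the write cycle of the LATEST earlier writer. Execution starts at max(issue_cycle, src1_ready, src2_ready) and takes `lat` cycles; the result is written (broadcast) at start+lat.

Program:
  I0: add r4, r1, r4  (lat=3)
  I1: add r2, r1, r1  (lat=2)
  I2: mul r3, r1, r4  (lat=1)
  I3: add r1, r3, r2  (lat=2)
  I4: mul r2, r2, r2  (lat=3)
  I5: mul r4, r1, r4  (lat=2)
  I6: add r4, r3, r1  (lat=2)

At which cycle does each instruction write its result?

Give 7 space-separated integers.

I0 add r4: issue@1 deps=(None,None) exec_start@1 write@4
I1 add r2: issue@2 deps=(None,None) exec_start@2 write@4
I2 mul r3: issue@3 deps=(None,0) exec_start@4 write@5
I3 add r1: issue@4 deps=(2,1) exec_start@5 write@7
I4 mul r2: issue@5 deps=(1,1) exec_start@5 write@8
I5 mul r4: issue@6 deps=(3,0) exec_start@7 write@9
I6 add r4: issue@7 deps=(2,3) exec_start@7 write@9

Answer: 4 4 5 7 8 9 9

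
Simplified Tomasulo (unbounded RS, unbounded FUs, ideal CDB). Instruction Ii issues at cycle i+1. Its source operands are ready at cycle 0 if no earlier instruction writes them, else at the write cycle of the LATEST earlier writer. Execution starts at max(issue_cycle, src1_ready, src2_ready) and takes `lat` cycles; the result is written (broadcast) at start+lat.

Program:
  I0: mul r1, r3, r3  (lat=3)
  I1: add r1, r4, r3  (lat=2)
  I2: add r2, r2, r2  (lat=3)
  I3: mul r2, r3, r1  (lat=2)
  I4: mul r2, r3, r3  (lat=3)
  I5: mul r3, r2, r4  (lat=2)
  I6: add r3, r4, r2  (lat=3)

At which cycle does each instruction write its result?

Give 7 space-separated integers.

Answer: 4 4 6 6 8 10 11

Derivation:
I0 mul r1: issue@1 deps=(None,None) exec_start@1 write@4
I1 add r1: issue@2 deps=(None,None) exec_start@2 write@4
I2 add r2: issue@3 deps=(None,None) exec_start@3 write@6
I3 mul r2: issue@4 deps=(None,1) exec_start@4 write@6
I4 mul r2: issue@5 deps=(None,None) exec_start@5 write@8
I5 mul r3: issue@6 deps=(4,None) exec_start@8 write@10
I6 add r3: issue@7 deps=(None,4) exec_start@8 write@11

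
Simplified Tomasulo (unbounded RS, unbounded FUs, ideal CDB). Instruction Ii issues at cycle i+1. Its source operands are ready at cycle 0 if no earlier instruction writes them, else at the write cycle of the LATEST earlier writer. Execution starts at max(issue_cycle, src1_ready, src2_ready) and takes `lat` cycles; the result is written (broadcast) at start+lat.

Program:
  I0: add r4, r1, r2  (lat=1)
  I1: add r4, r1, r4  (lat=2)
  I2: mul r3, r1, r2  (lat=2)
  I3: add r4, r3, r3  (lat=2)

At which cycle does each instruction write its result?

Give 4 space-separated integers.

Answer: 2 4 5 7

Derivation:
I0 add r4: issue@1 deps=(None,None) exec_start@1 write@2
I1 add r4: issue@2 deps=(None,0) exec_start@2 write@4
I2 mul r3: issue@3 deps=(None,None) exec_start@3 write@5
I3 add r4: issue@4 deps=(2,2) exec_start@5 write@7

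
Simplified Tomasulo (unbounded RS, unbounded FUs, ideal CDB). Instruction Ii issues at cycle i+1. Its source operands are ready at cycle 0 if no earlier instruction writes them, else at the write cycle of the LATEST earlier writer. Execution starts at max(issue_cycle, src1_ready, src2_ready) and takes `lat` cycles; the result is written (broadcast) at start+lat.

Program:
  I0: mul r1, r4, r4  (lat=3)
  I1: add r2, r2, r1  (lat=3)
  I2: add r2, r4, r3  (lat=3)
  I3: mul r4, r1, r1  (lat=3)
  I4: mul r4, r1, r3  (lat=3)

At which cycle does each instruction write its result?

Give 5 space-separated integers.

I0 mul r1: issue@1 deps=(None,None) exec_start@1 write@4
I1 add r2: issue@2 deps=(None,0) exec_start@4 write@7
I2 add r2: issue@3 deps=(None,None) exec_start@3 write@6
I3 mul r4: issue@4 deps=(0,0) exec_start@4 write@7
I4 mul r4: issue@5 deps=(0,None) exec_start@5 write@8

Answer: 4 7 6 7 8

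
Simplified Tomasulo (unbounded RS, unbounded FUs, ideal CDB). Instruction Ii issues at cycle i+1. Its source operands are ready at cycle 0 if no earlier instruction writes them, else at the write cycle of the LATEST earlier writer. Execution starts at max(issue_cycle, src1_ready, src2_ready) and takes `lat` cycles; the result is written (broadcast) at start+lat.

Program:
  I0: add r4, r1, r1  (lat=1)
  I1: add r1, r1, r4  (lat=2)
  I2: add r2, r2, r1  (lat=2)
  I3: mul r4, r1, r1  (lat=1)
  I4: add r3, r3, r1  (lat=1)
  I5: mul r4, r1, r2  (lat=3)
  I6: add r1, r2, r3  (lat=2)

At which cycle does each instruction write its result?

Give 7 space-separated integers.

Answer: 2 4 6 5 6 9 9

Derivation:
I0 add r4: issue@1 deps=(None,None) exec_start@1 write@2
I1 add r1: issue@2 deps=(None,0) exec_start@2 write@4
I2 add r2: issue@3 deps=(None,1) exec_start@4 write@6
I3 mul r4: issue@4 deps=(1,1) exec_start@4 write@5
I4 add r3: issue@5 deps=(None,1) exec_start@5 write@6
I5 mul r4: issue@6 deps=(1,2) exec_start@6 write@9
I6 add r1: issue@7 deps=(2,4) exec_start@7 write@9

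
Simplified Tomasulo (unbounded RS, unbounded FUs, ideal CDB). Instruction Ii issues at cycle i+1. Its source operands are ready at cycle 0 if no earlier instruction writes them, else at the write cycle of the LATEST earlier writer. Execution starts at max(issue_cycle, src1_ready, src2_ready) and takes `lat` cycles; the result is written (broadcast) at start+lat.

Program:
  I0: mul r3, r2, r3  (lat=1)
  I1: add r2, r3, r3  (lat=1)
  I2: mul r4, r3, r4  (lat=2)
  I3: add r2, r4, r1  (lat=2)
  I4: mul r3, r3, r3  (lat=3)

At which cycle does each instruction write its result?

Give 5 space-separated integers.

I0 mul r3: issue@1 deps=(None,None) exec_start@1 write@2
I1 add r2: issue@2 deps=(0,0) exec_start@2 write@3
I2 mul r4: issue@3 deps=(0,None) exec_start@3 write@5
I3 add r2: issue@4 deps=(2,None) exec_start@5 write@7
I4 mul r3: issue@5 deps=(0,0) exec_start@5 write@8

Answer: 2 3 5 7 8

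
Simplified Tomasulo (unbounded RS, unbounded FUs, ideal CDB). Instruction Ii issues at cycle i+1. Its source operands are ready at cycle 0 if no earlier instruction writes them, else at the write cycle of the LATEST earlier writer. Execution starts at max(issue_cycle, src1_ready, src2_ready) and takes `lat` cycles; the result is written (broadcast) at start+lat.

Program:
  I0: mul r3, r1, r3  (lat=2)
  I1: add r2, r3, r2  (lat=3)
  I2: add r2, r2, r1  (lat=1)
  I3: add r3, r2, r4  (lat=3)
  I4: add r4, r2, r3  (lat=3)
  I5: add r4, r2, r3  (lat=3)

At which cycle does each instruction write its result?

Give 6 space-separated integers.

I0 mul r3: issue@1 deps=(None,None) exec_start@1 write@3
I1 add r2: issue@2 deps=(0,None) exec_start@3 write@6
I2 add r2: issue@3 deps=(1,None) exec_start@6 write@7
I3 add r3: issue@4 deps=(2,None) exec_start@7 write@10
I4 add r4: issue@5 deps=(2,3) exec_start@10 write@13
I5 add r4: issue@6 deps=(2,3) exec_start@10 write@13

Answer: 3 6 7 10 13 13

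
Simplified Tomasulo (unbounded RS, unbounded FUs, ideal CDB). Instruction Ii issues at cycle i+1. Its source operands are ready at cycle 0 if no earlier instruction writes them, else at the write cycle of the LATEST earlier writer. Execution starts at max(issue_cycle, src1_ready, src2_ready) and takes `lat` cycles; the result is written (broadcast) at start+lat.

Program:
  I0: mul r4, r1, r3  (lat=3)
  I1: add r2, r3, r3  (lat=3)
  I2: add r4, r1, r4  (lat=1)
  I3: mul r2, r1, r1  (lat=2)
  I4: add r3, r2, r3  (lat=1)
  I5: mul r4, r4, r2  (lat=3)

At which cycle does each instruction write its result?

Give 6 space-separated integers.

I0 mul r4: issue@1 deps=(None,None) exec_start@1 write@4
I1 add r2: issue@2 deps=(None,None) exec_start@2 write@5
I2 add r4: issue@3 deps=(None,0) exec_start@4 write@5
I3 mul r2: issue@4 deps=(None,None) exec_start@4 write@6
I4 add r3: issue@5 deps=(3,None) exec_start@6 write@7
I5 mul r4: issue@6 deps=(2,3) exec_start@6 write@9

Answer: 4 5 5 6 7 9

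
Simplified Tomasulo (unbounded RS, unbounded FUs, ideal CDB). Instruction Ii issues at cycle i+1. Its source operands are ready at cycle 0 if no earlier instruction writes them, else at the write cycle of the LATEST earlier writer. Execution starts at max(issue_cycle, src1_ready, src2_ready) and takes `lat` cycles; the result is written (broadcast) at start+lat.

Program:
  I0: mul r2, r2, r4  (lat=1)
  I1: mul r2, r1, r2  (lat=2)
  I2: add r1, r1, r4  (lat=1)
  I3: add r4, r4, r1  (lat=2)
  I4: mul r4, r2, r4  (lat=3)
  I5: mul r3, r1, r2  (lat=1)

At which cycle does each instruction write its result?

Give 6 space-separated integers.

I0 mul r2: issue@1 deps=(None,None) exec_start@1 write@2
I1 mul r2: issue@2 deps=(None,0) exec_start@2 write@4
I2 add r1: issue@3 deps=(None,None) exec_start@3 write@4
I3 add r4: issue@4 deps=(None,2) exec_start@4 write@6
I4 mul r4: issue@5 deps=(1,3) exec_start@6 write@9
I5 mul r3: issue@6 deps=(2,1) exec_start@6 write@7

Answer: 2 4 4 6 9 7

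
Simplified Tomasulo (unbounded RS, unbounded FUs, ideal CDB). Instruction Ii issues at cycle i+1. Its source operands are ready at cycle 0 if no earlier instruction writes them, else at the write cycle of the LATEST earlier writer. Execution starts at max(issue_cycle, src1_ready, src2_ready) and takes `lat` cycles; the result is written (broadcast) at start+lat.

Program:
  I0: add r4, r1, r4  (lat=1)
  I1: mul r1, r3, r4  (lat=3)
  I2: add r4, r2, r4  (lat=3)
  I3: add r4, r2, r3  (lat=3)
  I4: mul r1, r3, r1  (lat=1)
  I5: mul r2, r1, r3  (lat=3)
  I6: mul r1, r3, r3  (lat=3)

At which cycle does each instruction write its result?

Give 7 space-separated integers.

I0 add r4: issue@1 deps=(None,None) exec_start@1 write@2
I1 mul r1: issue@2 deps=(None,0) exec_start@2 write@5
I2 add r4: issue@3 deps=(None,0) exec_start@3 write@6
I3 add r4: issue@4 deps=(None,None) exec_start@4 write@7
I4 mul r1: issue@5 deps=(None,1) exec_start@5 write@6
I5 mul r2: issue@6 deps=(4,None) exec_start@6 write@9
I6 mul r1: issue@7 deps=(None,None) exec_start@7 write@10

Answer: 2 5 6 7 6 9 10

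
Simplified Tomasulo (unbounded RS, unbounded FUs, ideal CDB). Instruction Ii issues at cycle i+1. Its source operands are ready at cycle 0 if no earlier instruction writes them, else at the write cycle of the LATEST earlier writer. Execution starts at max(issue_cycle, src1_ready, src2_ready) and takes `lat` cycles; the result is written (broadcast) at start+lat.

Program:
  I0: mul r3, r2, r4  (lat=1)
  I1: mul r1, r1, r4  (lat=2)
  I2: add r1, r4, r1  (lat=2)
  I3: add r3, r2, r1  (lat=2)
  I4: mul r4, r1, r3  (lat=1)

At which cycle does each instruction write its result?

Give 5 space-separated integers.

Answer: 2 4 6 8 9

Derivation:
I0 mul r3: issue@1 deps=(None,None) exec_start@1 write@2
I1 mul r1: issue@2 deps=(None,None) exec_start@2 write@4
I2 add r1: issue@3 deps=(None,1) exec_start@4 write@6
I3 add r3: issue@4 deps=(None,2) exec_start@6 write@8
I4 mul r4: issue@5 deps=(2,3) exec_start@8 write@9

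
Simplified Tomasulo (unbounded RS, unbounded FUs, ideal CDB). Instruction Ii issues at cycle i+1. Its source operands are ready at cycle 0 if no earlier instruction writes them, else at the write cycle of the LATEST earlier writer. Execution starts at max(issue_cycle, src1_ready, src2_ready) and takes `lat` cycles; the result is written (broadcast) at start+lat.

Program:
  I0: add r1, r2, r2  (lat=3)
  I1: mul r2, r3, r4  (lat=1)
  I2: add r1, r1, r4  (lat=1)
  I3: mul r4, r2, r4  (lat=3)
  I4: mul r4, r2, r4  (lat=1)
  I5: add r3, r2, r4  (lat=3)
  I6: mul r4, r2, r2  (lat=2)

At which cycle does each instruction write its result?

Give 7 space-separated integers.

Answer: 4 3 5 7 8 11 9

Derivation:
I0 add r1: issue@1 deps=(None,None) exec_start@1 write@4
I1 mul r2: issue@2 deps=(None,None) exec_start@2 write@3
I2 add r1: issue@3 deps=(0,None) exec_start@4 write@5
I3 mul r4: issue@4 deps=(1,None) exec_start@4 write@7
I4 mul r4: issue@5 deps=(1,3) exec_start@7 write@8
I5 add r3: issue@6 deps=(1,4) exec_start@8 write@11
I6 mul r4: issue@7 deps=(1,1) exec_start@7 write@9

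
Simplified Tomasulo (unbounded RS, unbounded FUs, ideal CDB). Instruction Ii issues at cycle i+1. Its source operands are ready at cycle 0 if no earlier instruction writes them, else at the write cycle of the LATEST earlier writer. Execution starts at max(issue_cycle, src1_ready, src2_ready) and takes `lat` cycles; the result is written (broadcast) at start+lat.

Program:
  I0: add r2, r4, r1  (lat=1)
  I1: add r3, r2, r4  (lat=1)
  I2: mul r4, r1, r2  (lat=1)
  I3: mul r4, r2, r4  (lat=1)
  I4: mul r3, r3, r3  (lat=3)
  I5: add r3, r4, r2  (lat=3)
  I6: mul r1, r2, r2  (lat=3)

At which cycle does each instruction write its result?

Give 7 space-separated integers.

I0 add r2: issue@1 deps=(None,None) exec_start@1 write@2
I1 add r3: issue@2 deps=(0,None) exec_start@2 write@3
I2 mul r4: issue@3 deps=(None,0) exec_start@3 write@4
I3 mul r4: issue@4 deps=(0,2) exec_start@4 write@5
I4 mul r3: issue@5 deps=(1,1) exec_start@5 write@8
I5 add r3: issue@6 deps=(3,0) exec_start@6 write@9
I6 mul r1: issue@7 deps=(0,0) exec_start@7 write@10

Answer: 2 3 4 5 8 9 10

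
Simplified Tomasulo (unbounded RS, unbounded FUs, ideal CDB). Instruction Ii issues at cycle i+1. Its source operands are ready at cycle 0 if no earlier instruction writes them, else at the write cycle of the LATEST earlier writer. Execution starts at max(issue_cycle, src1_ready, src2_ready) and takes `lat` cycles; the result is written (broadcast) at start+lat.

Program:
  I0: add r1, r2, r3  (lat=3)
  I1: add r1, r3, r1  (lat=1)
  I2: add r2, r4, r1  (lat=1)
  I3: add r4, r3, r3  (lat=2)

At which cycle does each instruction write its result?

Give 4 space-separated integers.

I0 add r1: issue@1 deps=(None,None) exec_start@1 write@4
I1 add r1: issue@2 deps=(None,0) exec_start@4 write@5
I2 add r2: issue@3 deps=(None,1) exec_start@5 write@6
I3 add r4: issue@4 deps=(None,None) exec_start@4 write@6

Answer: 4 5 6 6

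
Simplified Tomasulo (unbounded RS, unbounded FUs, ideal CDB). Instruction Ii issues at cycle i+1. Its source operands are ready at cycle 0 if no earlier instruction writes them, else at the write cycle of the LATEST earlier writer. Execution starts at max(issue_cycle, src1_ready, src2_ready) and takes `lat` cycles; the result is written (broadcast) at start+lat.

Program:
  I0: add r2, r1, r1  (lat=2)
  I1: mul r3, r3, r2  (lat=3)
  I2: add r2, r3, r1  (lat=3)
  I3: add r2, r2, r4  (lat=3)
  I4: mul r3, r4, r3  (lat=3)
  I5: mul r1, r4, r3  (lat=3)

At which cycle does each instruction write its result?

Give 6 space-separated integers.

I0 add r2: issue@1 deps=(None,None) exec_start@1 write@3
I1 mul r3: issue@2 deps=(None,0) exec_start@3 write@6
I2 add r2: issue@3 deps=(1,None) exec_start@6 write@9
I3 add r2: issue@4 deps=(2,None) exec_start@9 write@12
I4 mul r3: issue@5 deps=(None,1) exec_start@6 write@9
I5 mul r1: issue@6 deps=(None,4) exec_start@9 write@12

Answer: 3 6 9 12 9 12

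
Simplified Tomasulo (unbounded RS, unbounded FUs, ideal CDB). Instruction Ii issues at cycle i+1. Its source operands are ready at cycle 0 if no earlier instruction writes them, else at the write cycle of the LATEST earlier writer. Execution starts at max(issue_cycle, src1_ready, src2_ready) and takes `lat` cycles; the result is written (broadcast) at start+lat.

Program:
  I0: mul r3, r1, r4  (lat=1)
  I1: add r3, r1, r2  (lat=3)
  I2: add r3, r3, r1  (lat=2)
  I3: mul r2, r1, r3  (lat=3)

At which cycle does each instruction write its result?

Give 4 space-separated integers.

Answer: 2 5 7 10

Derivation:
I0 mul r3: issue@1 deps=(None,None) exec_start@1 write@2
I1 add r3: issue@2 deps=(None,None) exec_start@2 write@5
I2 add r3: issue@3 deps=(1,None) exec_start@5 write@7
I3 mul r2: issue@4 deps=(None,2) exec_start@7 write@10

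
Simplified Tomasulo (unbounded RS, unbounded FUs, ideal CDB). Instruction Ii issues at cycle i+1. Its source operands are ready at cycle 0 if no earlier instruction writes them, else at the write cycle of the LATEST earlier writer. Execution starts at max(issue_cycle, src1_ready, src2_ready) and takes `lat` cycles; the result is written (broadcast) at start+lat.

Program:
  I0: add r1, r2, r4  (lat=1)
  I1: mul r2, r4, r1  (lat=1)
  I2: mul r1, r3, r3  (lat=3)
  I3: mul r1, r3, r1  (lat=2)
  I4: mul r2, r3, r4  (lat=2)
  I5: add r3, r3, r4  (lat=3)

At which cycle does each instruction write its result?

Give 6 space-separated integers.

I0 add r1: issue@1 deps=(None,None) exec_start@1 write@2
I1 mul r2: issue@2 deps=(None,0) exec_start@2 write@3
I2 mul r1: issue@3 deps=(None,None) exec_start@3 write@6
I3 mul r1: issue@4 deps=(None,2) exec_start@6 write@8
I4 mul r2: issue@5 deps=(None,None) exec_start@5 write@7
I5 add r3: issue@6 deps=(None,None) exec_start@6 write@9

Answer: 2 3 6 8 7 9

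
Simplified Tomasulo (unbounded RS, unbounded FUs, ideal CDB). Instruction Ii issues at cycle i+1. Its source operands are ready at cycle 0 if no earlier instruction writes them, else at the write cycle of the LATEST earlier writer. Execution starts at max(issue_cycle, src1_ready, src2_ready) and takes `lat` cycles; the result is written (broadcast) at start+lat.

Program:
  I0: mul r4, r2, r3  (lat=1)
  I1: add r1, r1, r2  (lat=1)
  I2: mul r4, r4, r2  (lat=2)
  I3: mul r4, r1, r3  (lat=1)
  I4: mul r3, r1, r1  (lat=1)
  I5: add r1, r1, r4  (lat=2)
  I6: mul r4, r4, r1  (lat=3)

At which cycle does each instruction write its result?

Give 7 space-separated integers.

Answer: 2 3 5 5 6 8 11

Derivation:
I0 mul r4: issue@1 deps=(None,None) exec_start@1 write@2
I1 add r1: issue@2 deps=(None,None) exec_start@2 write@3
I2 mul r4: issue@3 deps=(0,None) exec_start@3 write@5
I3 mul r4: issue@4 deps=(1,None) exec_start@4 write@5
I4 mul r3: issue@5 deps=(1,1) exec_start@5 write@6
I5 add r1: issue@6 deps=(1,3) exec_start@6 write@8
I6 mul r4: issue@7 deps=(3,5) exec_start@8 write@11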